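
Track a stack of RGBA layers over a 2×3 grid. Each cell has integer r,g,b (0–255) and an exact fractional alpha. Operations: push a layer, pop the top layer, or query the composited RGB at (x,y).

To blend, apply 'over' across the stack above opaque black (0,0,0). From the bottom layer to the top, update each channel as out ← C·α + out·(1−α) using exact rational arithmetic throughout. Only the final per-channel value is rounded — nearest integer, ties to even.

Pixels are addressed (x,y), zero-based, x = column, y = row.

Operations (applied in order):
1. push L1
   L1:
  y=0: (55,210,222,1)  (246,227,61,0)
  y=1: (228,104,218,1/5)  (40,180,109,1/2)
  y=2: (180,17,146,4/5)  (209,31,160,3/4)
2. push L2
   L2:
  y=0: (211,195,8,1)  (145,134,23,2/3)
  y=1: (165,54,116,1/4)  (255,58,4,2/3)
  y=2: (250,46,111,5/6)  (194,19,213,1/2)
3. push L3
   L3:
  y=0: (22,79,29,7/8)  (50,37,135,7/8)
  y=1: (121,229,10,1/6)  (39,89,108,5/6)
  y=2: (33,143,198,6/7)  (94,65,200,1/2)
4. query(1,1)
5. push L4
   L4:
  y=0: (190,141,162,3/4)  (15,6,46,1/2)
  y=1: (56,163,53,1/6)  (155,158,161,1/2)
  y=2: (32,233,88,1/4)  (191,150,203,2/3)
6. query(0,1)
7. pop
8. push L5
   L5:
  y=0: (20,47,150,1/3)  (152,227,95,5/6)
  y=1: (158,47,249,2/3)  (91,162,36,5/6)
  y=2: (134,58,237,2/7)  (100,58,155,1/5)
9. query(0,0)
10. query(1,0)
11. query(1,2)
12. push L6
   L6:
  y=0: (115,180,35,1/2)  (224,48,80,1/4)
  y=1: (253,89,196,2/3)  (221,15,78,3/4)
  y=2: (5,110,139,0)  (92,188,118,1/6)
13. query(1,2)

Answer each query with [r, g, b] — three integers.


(1,1) stack=L1,L2,L3; from [0,0,0]:
after L1 α=1/2: [20, 90, 109/2]
after L2 α=2/3: [530/3, 206/3, 125/6]
after L3 α=5/6: [1115/18, 1541/18, 3365/36]
rounded: [62, 86, 93]

query (0,1) [L1,L2,L3,L4] — begin 0,0,0
after L1 α=1/5: [228/5, 104/5, 218/5]
after L2 α=1/4: [1509/20, 291/10, 617/10]
after L3 α=1/6: [1993/24, 749/12, 637/12]
after L4 α=1/6: [11309/144, 5701/72, 3821/72]
= [79, 79, 53]

query (0,0) [L1,L2,L3,L5] — begin 0,0,0
after L1 α=1: [55, 210, 222]
after L2 α=1: [211, 195, 8]
after L3 α=7/8: [365/8, 187/2, 211/8]
after L5 α=1/3: [445/12, 78, 811/12]
→ [37, 78, 68]

at x=1,y=0 over L1,L2,L3,L5:
+L1 (α=0) → [0, 0, 0]
+L2 (α=2/3) → [290/3, 268/3, 46/3]
+L3 (α=7/8) → [335/6, 1045/24, 2881/24]
+L5 (α=5/6) → [4895/36, 28285/144, 14281/144]
= [136, 196, 99]

(1,2) stack=L1,L2,L3,L5; from [0,0,0]:
after L1 α=3/4: [627/4, 93/4, 120]
after L2 α=1/2: [1403/8, 169/8, 333/2]
after L3 α=1/2: [2155/16, 689/16, 733/4]
after L5 α=1/5: [511/4, 921/20, 888/5]
rounded: [128, 46, 178]

query (1,2) [L1,L2,L3,L5,L6] — begin 0,0,0
+L1 (α=3/4) → [627/4, 93/4, 120]
+L2 (α=1/2) → [1403/8, 169/8, 333/2]
+L3 (α=1/2) → [2155/16, 689/16, 733/4]
+L5 (α=1/5) → [511/4, 921/20, 888/5]
+L6 (α=1/6) → [2923/24, 1673/24, 503/3]
rounded: [122, 70, 168]


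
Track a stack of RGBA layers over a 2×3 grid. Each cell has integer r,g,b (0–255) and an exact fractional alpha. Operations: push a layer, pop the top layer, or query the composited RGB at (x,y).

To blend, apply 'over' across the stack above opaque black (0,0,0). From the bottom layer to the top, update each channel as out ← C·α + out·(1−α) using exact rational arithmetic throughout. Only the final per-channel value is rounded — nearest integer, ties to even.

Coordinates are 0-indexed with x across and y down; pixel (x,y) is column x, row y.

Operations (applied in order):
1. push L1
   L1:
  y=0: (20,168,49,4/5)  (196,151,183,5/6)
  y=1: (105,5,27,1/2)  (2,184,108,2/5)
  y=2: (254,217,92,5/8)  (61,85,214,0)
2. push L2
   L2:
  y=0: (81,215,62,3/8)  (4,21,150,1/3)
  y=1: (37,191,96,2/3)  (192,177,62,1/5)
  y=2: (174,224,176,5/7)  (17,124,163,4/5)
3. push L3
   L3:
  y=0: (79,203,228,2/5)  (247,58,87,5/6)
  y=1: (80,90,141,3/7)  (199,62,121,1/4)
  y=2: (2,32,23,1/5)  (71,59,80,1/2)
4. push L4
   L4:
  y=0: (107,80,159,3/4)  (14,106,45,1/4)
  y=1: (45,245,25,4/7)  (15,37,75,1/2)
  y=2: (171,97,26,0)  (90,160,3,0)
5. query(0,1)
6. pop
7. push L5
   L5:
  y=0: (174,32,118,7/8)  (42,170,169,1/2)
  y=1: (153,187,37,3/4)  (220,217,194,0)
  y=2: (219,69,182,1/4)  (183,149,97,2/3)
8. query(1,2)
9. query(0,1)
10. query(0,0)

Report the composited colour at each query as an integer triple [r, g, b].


at x=0,y=1 over L1,L2,L3,L4:
after L1 α=1/2: [105/2, 5/2, 27/2]
after L2 α=2/3: [253/6, 769/6, 137/2]
after L3 α=3/7: [1226/21, 2348/21, 697/7]
after L4 α=4/7: [2486/49, 9208/49, 2791/49]
→ [51, 188, 57]

(1,2) stack=L1,L2,L3,L5; from [0,0,0]:
after L1 α=0: [0, 0, 0]
after L2 α=4/5: [68/5, 496/5, 652/5]
after L3 α=1/2: [423/10, 791/10, 526/5]
after L5 α=2/3: [1361/10, 1257/10, 1496/15]
rounded: [136, 126, 100]

at x=0,y=1 over L1,L2,L3,L5:
+L1 (α=1/2) → [105/2, 5/2, 27/2]
+L2 (α=2/3) → [253/6, 769/6, 137/2]
+L3 (α=3/7) → [1226/21, 2348/21, 697/7]
+L5 (α=3/4) → [10865/84, 14129/84, 737/14]
= [129, 168, 53]

(0,0) stack=L1,L2,L3,L5; from [0,0,0]:
after L1 α=4/5: [16, 672/5, 196/5]
after L2 α=3/8: [323/8, 1317/8, 191/4]
after L3 α=2/5: [2233/40, 7199/40, 2397/20]
after L5 α=7/8: [50953/320, 16159/320, 18917/160]
= [159, 50, 118]


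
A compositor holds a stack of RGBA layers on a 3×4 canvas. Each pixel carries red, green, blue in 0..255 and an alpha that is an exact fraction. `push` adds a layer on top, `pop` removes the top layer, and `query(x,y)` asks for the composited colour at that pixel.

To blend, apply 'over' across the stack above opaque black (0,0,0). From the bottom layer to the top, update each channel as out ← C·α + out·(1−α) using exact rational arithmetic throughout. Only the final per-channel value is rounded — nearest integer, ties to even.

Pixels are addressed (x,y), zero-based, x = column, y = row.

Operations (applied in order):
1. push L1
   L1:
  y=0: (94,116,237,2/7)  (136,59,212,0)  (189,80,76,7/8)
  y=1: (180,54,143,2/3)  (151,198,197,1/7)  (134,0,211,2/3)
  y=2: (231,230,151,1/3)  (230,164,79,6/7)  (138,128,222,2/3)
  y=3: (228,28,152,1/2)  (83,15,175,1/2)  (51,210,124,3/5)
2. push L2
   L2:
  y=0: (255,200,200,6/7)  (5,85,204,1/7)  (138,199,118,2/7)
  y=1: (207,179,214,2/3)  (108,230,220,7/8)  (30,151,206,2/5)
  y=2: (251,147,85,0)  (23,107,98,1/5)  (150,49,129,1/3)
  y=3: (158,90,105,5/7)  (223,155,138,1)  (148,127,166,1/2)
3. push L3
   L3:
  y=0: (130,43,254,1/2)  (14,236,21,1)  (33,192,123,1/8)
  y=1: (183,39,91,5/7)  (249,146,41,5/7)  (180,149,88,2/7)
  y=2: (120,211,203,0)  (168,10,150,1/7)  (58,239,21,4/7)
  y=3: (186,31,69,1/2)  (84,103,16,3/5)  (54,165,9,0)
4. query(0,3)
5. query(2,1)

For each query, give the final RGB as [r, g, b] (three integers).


query (0,3) [L1,L2,L3] — begin 0,0,0
+L1 (α=1/2) → [114, 14, 76]
+L2 (α=5/7) → [1018/7, 478/7, 677/7]
+L3 (α=1/2) → [1160/7, 695/14, 580/7]
rounded: [166, 50, 83]

query (2,1) [L1,L2,L3] — begin 0,0,0
after L1 α=2/3: [268/3, 0, 422/3]
after L2 α=2/5: [328/5, 302/5, 834/5]
after L3 α=2/7: [688/7, 600/7, 1010/7]
→ [98, 86, 144]


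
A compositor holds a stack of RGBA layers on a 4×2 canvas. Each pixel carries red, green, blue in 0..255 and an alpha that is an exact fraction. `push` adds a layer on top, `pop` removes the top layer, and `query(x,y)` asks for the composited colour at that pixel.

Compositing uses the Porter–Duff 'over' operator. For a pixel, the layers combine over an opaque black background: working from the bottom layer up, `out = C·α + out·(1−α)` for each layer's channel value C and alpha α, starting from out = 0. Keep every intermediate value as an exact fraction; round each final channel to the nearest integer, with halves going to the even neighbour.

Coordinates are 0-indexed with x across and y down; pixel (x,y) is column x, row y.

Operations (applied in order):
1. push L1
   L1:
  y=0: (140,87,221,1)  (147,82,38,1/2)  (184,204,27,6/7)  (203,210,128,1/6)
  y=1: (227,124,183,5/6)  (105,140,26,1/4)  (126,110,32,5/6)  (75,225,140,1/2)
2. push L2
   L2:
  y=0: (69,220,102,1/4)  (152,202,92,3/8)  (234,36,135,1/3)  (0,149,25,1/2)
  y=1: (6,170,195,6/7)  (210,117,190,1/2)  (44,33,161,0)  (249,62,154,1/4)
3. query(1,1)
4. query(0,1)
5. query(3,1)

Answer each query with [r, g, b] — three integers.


at x=1,y=1 over L1,L2:
L1 α=1/4: [105/4, 35, 13/2]
L2 α=1/2: [945/8, 76, 393/4]
rounded: [118, 76, 98]

query (0,1) [L1,L2] — begin 0,0,0
after L1 α=5/6: [1135/6, 310/3, 305/2]
after L2 α=6/7: [193/6, 3370/21, 2645/14]
rounded: [32, 160, 189]

(3,1) stack=L1,L2; from [0,0,0]:
+L1 (α=1/2) → [75/2, 225/2, 70]
+L2 (α=1/4) → [723/8, 799/8, 91]
= [90, 100, 91]


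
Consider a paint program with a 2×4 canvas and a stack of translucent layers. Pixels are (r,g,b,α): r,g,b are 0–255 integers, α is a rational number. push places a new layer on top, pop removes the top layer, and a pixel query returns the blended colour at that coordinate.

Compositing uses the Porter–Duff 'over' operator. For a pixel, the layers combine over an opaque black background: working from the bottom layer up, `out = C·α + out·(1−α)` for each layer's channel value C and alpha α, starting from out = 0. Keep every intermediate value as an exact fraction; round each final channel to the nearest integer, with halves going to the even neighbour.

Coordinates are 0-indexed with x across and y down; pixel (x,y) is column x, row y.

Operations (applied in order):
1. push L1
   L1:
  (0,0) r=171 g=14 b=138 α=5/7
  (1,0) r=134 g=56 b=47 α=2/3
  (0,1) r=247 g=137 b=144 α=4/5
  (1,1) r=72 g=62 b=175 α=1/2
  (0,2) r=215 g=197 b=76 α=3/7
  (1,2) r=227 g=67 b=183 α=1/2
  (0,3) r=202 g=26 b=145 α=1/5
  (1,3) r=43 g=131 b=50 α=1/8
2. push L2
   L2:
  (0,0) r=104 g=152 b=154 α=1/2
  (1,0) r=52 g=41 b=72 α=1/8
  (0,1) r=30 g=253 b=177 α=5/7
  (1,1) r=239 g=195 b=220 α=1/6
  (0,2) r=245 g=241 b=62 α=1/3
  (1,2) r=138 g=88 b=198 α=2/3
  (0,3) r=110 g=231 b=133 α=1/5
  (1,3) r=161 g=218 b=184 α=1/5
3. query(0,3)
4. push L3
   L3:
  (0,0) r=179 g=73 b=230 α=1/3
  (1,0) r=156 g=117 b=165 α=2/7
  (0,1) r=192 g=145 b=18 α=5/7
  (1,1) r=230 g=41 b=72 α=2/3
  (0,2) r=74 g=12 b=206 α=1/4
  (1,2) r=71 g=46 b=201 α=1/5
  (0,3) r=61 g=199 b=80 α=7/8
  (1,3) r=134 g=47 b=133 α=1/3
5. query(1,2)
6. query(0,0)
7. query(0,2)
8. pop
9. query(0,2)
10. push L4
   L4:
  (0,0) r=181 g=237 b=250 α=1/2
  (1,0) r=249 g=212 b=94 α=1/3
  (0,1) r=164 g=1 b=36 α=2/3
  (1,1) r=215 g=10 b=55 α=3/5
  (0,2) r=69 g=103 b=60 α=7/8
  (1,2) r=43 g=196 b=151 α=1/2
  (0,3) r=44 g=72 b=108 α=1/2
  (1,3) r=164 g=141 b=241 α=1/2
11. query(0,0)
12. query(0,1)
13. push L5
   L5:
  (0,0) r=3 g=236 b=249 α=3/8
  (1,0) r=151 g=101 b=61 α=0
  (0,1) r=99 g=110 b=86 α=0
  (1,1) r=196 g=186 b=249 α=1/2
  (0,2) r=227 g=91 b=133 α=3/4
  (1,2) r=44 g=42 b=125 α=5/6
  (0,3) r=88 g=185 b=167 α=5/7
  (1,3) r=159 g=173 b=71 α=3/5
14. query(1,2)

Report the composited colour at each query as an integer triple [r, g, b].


at x=0,y=3 over L1,L2:
+L1 (α=1/5) → [202/5, 26/5, 29]
+L2 (α=1/5) → [1358/25, 1259/25, 249/5]
rounded: [54, 50, 50]

query (1,2) [L1,L2,L3] — begin 0,0,0
after L1 α=1/2: [227/2, 67/2, 183/2]
after L2 α=2/3: [779/6, 419/6, 325/2]
after L3 α=1/5: [1771/15, 976/15, 851/5]
rounded: [118, 65, 170]

(0,0) stack=L1,L2,L3; from [0,0,0]:
after L1 α=5/7: [855/7, 10, 690/7]
after L2 α=1/2: [1583/14, 81, 884/7]
after L3 α=1/3: [2836/21, 235/3, 1126/7]
rounded: [135, 78, 161]

query (0,2) [L1,L2,L3] — begin 0,0,0
after L1 α=3/7: [645/7, 591/7, 228/7]
after L2 α=1/3: [3005/21, 2869/21, 890/21]
after L3 α=1/4: [3523/28, 2953/28, 583/7]
→ [126, 105, 83]

query (0,2) [L1,L2] — begin 0,0,0
after L1 α=3/7: [645/7, 591/7, 228/7]
after L2 α=1/3: [3005/21, 2869/21, 890/21]
→ [143, 137, 42]

query (0,0) [L1,L2,L4] — begin 0,0,0
after L1 α=5/7: [855/7, 10, 690/7]
after L2 α=1/2: [1583/14, 81, 884/7]
after L4 α=1/2: [4117/28, 159, 1317/7]
rounded: [147, 159, 188]

at x=0,y=1 over L1,L2,L4:
+L1 (α=4/5) → [988/5, 548/5, 576/5]
+L2 (α=5/7) → [2726/35, 7421/35, 5577/35]
+L4 (α=2/3) → [14206/105, 2497/35, 2699/35]
= [135, 71, 77]

query (1,2) [L1,L2,L4,L5] — begin 0,0,0
+L1 (α=1/2) → [227/2, 67/2, 183/2]
+L2 (α=2/3) → [779/6, 419/6, 325/2]
+L4 (α=1/2) → [1037/12, 1595/12, 627/4]
+L5 (α=5/6) → [3677/72, 4115/72, 3127/24]
→ [51, 57, 130]


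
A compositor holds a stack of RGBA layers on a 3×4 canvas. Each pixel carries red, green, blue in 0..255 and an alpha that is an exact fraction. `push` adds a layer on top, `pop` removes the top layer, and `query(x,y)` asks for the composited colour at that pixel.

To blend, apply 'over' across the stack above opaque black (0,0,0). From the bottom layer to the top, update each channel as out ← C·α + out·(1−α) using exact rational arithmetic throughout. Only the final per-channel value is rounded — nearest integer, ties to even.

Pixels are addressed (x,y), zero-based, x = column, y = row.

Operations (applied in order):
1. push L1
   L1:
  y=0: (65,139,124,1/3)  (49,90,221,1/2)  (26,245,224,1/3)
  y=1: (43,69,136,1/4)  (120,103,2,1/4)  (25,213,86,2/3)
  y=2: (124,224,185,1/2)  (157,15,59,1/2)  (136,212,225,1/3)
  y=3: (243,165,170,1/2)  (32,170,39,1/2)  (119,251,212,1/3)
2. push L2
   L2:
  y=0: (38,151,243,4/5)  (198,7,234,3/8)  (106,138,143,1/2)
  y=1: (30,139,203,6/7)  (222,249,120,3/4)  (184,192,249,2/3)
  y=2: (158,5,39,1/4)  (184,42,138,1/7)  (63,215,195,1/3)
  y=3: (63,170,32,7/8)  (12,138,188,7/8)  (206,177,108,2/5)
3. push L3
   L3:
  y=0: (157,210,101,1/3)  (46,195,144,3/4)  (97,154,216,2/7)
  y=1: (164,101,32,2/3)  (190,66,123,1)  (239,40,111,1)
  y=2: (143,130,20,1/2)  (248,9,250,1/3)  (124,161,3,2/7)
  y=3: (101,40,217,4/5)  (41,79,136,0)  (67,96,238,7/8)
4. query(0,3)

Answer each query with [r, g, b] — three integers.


(0,3) stack=L1,L2,L3; from [0,0,0]:
L1 α=1/2: [243/2, 165/2, 85]
L2 α=7/8: [1125/16, 2545/16, 309/8]
L3 α=4/5: [7589/80, 1021/16, 7253/40]
= [95, 64, 181]


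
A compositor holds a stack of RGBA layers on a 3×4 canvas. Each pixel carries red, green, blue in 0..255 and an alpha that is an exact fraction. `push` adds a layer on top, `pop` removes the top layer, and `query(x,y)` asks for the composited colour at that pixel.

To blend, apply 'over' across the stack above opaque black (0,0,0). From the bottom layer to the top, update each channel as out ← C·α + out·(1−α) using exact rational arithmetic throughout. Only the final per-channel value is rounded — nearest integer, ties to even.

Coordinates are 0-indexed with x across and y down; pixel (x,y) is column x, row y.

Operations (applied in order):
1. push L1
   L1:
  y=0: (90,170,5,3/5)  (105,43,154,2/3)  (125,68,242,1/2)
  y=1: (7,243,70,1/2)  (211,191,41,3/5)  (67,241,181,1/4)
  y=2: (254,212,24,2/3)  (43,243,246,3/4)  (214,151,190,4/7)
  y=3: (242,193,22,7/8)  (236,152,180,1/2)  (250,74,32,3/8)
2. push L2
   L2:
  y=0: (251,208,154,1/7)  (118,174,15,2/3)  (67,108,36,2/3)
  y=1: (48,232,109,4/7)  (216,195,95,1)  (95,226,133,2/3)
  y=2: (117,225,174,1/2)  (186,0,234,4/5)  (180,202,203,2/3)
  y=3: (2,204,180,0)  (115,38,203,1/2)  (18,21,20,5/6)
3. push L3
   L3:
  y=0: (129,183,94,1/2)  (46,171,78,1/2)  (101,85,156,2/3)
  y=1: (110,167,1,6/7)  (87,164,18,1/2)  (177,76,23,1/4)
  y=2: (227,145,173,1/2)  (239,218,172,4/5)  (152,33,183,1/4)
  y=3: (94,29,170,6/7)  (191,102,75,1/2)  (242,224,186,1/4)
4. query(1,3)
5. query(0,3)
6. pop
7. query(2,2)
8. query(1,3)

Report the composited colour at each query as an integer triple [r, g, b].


at x=1,y=3 over L1,L2,L3:
after L1 α=1/2: [118, 76, 90]
after L2 α=1/2: [233/2, 57, 293/2]
after L3 α=1/2: [615/4, 159/2, 443/4]
= [154, 80, 111]

query (0,3) [L1,L2,L3] — begin 0,0,0
after L1 α=7/8: [847/4, 1351/8, 77/4]
after L2 α=0: [847/4, 1351/8, 77/4]
after L3 α=6/7: [3103/28, 2743/56, 4157/28]
rounded: [111, 49, 148]

at x=2,y=2 over L1,L2:
after L1 α=4/7: [856/7, 604/7, 760/7]
after L2 α=2/3: [3376/21, 1144/7, 3602/21]
= [161, 163, 172]

query (1,3) [L1,L2] — begin 0,0,0
L1 α=1/2: [118, 76, 90]
L2 α=1/2: [233/2, 57, 293/2]
→ [116, 57, 146]


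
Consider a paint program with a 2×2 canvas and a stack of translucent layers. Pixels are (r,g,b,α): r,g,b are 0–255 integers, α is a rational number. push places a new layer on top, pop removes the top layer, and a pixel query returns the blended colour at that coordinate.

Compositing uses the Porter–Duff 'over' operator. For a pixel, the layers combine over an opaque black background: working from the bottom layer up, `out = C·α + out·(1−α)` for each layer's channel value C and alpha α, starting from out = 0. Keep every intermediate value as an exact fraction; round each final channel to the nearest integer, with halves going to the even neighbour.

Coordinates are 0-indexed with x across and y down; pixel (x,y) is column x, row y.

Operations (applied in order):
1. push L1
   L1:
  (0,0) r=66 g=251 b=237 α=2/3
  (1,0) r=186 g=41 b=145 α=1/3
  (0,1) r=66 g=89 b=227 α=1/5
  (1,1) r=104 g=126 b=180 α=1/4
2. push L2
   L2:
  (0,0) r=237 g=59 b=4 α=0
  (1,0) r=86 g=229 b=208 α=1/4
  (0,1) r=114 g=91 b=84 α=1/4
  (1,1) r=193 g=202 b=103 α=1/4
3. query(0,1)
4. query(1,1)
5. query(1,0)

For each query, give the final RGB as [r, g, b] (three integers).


query (0,1) [L1,L2] — begin 0,0,0
after L1 α=1/5: [66/5, 89/5, 227/5]
after L2 α=1/4: [192/5, 361/10, 1101/20]
rounded: [38, 36, 55]

at x=1,y=1 over L1,L2:
+L1 (α=1/4) → [26, 63/2, 45]
+L2 (α=1/4) → [271/4, 593/8, 119/2]
rounded: [68, 74, 60]

at x=1,y=0 over L1,L2:
after L1 α=1/3: [62, 41/3, 145/3]
after L2 α=1/4: [68, 135/2, 353/4]
→ [68, 68, 88]


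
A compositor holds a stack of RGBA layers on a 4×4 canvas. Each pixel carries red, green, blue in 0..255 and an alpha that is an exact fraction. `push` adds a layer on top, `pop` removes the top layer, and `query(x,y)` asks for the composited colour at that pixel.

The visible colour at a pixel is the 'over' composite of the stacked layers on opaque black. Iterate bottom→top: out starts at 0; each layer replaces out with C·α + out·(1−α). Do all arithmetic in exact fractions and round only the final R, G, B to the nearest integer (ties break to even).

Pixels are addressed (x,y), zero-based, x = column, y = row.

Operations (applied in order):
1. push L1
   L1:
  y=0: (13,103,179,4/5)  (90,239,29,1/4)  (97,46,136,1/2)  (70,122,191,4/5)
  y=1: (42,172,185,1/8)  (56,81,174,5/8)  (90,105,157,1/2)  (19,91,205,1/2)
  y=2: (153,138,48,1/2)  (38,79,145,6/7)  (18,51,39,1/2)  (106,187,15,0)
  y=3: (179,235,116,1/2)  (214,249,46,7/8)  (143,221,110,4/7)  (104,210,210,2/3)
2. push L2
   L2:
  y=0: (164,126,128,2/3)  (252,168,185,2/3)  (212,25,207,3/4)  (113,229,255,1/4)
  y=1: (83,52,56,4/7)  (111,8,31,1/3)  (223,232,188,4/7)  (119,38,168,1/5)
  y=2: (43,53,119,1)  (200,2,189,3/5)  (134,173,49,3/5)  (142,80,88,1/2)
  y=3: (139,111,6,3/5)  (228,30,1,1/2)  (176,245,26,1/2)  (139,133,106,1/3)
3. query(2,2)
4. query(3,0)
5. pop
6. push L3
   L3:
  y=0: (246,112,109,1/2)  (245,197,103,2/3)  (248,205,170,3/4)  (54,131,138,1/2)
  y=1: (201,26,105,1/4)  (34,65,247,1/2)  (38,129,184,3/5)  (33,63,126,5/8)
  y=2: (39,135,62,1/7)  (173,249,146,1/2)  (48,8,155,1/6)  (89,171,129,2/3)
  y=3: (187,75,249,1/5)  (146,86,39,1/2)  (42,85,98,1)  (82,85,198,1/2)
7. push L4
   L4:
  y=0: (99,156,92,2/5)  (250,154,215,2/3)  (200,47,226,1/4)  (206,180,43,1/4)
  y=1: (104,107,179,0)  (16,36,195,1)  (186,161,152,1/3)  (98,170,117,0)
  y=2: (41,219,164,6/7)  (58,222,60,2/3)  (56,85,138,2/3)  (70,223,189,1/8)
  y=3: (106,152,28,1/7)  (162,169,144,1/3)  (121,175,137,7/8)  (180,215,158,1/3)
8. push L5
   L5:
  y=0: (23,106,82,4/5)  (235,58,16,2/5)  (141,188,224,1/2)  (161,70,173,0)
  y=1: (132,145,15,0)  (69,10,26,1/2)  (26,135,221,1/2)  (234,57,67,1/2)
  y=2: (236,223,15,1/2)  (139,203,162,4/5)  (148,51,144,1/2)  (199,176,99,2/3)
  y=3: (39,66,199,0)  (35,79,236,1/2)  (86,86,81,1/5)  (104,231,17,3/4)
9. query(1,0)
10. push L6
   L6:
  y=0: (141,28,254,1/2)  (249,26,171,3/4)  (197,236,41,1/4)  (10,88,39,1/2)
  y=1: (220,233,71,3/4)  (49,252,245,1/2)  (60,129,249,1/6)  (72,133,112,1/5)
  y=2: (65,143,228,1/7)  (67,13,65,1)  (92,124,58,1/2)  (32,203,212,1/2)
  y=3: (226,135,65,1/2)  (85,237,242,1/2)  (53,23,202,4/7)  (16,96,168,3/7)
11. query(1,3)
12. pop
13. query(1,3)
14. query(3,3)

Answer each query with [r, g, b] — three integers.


query (2,2) [L1,L2] — begin 0,0,0
after L1 α=1/2: [9, 51/2, 39/2]
after L2 α=3/5: [84, 114, 186/5]
= [84, 114, 37]

query (3,0) [L1,L2] — begin 0,0,0
+L1 (α=4/5) → [56, 488/5, 764/5]
+L2 (α=1/4) → [281/4, 2609/20, 3567/20]
rounded: [70, 130, 178]

query (1,0) [L1,L3,L4,L5] — begin 0,0,0
after L1 α=1/4: [45/2, 239/4, 29/4]
after L3 α=2/3: [1025/6, 605/4, 853/12]
after L4 α=2/3: [4025/18, 1837/12, 6013/36]
after L5 α=2/5: [1369/6, 2301/20, 6397/60]
= [228, 115, 107]

query (1,3) [L1,L3,L4,L5,L6] — begin 0,0,0
L1 α=7/8: [749/4, 1743/8, 161/4]
L3 α=1/2: [1333/8, 2431/16, 317/8]
L4 α=1/3: [1981/12, 1261/8, 893/12]
L5 α=1/2: [2401/24, 1893/16, 3725/24]
L6 α=1/2: [4441/48, 5685/32, 9533/48]
= [93, 178, 199]

(1,3) stack=L1,L3,L4,L5; from [0,0,0]:
L1 α=7/8: [749/4, 1743/8, 161/4]
L3 α=1/2: [1333/8, 2431/16, 317/8]
L4 α=1/3: [1981/12, 1261/8, 893/12]
L5 α=1/2: [2401/24, 1893/16, 3725/24]
rounded: [100, 118, 155]

at x=3,y=3 over L1,L3,L4,L5:
L1 α=2/3: [208/3, 140, 140]
L3 α=1/2: [227/3, 225/2, 169]
L4 α=1/3: [994/9, 440/3, 496/3]
L5 α=3/4: [1901/18, 2519/12, 649/12]
→ [106, 210, 54]


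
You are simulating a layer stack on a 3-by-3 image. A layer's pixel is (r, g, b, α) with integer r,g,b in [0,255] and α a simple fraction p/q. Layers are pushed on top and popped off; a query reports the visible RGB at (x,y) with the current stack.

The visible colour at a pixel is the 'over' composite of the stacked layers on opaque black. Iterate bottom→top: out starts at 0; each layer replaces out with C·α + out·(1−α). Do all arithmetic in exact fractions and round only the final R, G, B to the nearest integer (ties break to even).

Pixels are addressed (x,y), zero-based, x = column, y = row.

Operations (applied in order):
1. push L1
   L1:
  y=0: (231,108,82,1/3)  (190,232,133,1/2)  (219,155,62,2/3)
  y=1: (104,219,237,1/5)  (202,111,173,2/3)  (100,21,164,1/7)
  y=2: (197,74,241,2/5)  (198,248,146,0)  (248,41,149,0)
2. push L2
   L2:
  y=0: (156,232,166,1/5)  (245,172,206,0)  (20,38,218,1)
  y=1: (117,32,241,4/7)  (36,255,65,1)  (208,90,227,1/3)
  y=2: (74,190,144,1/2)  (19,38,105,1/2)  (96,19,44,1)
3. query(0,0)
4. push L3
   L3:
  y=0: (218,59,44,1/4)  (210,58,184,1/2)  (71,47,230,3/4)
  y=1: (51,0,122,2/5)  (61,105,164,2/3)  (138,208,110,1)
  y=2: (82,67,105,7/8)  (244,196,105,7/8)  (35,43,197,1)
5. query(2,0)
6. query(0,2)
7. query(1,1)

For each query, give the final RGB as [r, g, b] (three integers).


at x=0,y=0 over L1,L2:
after L1 α=1/3: [77, 36, 82/3]
after L2 α=1/5: [464/5, 376/5, 826/15]
→ [93, 75, 55]

at x=2,y=0 over L1,L2,L3:
after L1 α=2/3: [146, 310/3, 124/3]
after L2 α=1: [20, 38, 218]
after L3 α=3/4: [233/4, 179/4, 227]
rounded: [58, 45, 227]

at x=0,y=2 over L1,L2,L3:
after L1 α=2/5: [394/5, 148/5, 482/5]
after L2 α=1/2: [382/5, 549/5, 601/5]
after L3 α=7/8: [813/10, 1447/20, 1069/10]
rounded: [81, 72, 107]

at x=1,y=1 over L1,L2,L3:
+L1 (α=2/3) → [404/3, 74, 346/3]
+L2 (α=1) → [36, 255, 65]
+L3 (α=2/3) → [158/3, 155, 131]
rounded: [53, 155, 131]


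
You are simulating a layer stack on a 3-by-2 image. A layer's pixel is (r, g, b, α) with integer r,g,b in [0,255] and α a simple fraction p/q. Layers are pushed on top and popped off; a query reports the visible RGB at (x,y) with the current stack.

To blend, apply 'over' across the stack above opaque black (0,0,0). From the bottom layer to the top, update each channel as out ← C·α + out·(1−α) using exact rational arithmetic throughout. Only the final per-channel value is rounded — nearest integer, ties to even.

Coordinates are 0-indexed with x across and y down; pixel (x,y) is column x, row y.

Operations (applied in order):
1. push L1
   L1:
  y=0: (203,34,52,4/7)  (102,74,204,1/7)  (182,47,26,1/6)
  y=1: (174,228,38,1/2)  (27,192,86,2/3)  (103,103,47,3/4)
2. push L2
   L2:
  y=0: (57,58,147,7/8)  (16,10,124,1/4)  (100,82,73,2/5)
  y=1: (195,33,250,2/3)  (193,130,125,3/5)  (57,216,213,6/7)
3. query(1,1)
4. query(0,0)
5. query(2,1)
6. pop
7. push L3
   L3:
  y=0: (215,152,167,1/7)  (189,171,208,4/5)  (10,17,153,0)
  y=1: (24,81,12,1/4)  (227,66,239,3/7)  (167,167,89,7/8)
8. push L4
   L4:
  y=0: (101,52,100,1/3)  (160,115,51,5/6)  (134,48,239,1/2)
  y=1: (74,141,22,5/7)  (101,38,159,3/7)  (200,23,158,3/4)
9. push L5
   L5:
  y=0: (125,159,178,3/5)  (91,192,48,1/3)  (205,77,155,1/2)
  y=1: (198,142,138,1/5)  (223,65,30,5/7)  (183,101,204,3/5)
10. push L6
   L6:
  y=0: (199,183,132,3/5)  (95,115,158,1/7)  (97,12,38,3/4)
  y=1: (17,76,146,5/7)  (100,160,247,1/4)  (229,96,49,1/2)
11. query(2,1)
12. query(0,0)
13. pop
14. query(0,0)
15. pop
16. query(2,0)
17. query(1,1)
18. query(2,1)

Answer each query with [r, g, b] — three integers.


at x=1,y=1 over L1,L2:
after L1 α=2/3: [18, 128, 172/3]
after L2 α=3/5: [123, 646/5, 1469/15]
= [123, 129, 98]

(0,0) stack=L1,L2; from [0,0,0]:
L1 α=4/7: [116, 136/7, 208/7]
L2 α=7/8: [515/8, 1489/28, 7411/56]
rounded: [64, 53, 132]

at x=2,y=1 over L1,L2:
L1 α=3/4: [309/4, 309/4, 141/4]
L2 α=6/7: [1677/28, 5493/28, 5253/28]
rounded: [60, 196, 188]

at x=2,y=1 over L1,L3,L4,L5,L6:
+L1 (α=3/4) → [309/4, 309/4, 141/4]
+L3 (α=7/8) → [4985/32, 4985/32, 2633/32]
+L4 (α=3/4) → [24185/128, 7193/128, 17801/128]
+L5 (α=3/5) → [59321/320, 5317/64, 56969/320]
+L6 (α=1/2) → [132601/640, 11461/128, 72649/640]
→ [207, 90, 114]

(0,0) stack=L1,L3,L4,L5,L6; from [0,0,0]:
+L1 (α=4/7) → [116, 136/7, 208/7]
+L3 (α=1/7) → [911/7, 1880/49, 2417/49]
+L4 (α=1/3) → [843/7, 6308/147, 9734/147]
+L5 (α=3/5) → [4311/35, 16547/147, 97966/735]
+L6 (α=3/5) → [29517/175, 113797/735, 486992/3675]
= [169, 155, 133]

(0,0) stack=L1,L3,L4,L5; from [0,0,0]:
L1 α=4/7: [116, 136/7, 208/7]
L3 α=1/7: [911/7, 1880/49, 2417/49]
L4 α=1/3: [843/7, 6308/147, 9734/147]
L5 α=3/5: [4311/35, 16547/147, 97966/735]
→ [123, 113, 133]

query (2,0) [L1,L3,L4] — begin 0,0,0
+L1 (α=1/6) → [91/3, 47/6, 13/3]
+L3 (α=0) → [91/3, 47/6, 13/3]
+L4 (α=1/2) → [493/6, 335/12, 365/3]
→ [82, 28, 122]

query (1,1) [L1,L3,L4] — begin 0,0,0
+L1 (α=2/3) → [18, 128, 172/3]
+L3 (α=3/7) → [753/7, 710/7, 2839/21]
+L4 (α=3/7) → [5133/49, 3638/49, 21373/147]
= [105, 74, 145]

(2,1) stack=L1,L3,L4; from [0,0,0]:
+L1 (α=3/4) → [309/4, 309/4, 141/4]
+L3 (α=7/8) → [4985/32, 4985/32, 2633/32]
+L4 (α=3/4) → [24185/128, 7193/128, 17801/128]
= [189, 56, 139]


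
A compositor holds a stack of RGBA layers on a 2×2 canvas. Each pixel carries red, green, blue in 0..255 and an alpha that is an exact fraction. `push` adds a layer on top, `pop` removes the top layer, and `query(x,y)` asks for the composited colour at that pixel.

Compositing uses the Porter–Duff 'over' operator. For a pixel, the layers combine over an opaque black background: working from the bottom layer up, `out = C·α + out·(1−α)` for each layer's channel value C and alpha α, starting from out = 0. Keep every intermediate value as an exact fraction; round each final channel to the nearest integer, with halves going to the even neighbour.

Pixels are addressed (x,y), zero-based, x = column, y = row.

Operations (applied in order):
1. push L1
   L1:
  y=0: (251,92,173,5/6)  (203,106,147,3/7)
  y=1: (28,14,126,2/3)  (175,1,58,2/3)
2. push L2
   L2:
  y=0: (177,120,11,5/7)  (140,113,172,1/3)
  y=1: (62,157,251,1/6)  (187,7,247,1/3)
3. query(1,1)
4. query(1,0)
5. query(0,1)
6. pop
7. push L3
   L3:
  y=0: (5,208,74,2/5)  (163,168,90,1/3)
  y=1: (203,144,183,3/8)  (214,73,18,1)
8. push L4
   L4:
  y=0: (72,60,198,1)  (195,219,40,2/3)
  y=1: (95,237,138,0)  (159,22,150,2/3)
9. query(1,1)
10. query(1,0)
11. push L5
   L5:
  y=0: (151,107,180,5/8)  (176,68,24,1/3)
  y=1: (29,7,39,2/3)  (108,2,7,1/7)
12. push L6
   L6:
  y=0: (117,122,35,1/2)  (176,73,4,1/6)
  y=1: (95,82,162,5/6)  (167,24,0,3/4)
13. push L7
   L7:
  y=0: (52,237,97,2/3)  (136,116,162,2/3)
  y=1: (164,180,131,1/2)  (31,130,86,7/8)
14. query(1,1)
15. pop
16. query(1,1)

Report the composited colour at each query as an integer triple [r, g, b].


query (1,1) [L1,L2] — begin 0,0,0
+L1 (α=2/3) → [350/3, 2/3, 116/3]
+L2 (α=1/3) → [1261/9, 25/9, 973/9]
rounded: [140, 3, 108]

(1,0) stack=L1,L2; from [0,0,0]:
after L1 α=3/7: [87, 318/7, 63]
after L2 α=1/3: [314/3, 1427/21, 298/3]
= [105, 68, 99]

(0,1) stack=L1,L2; from [0,0,0]:
L1 α=2/3: [56/3, 28/3, 84]
L2 α=1/6: [233/9, 611/18, 671/6]
→ [26, 34, 112]

at x=1,y=1 over L1,L3,L4:
after L1 α=2/3: [350/3, 2/3, 116/3]
after L3 α=1: [214, 73, 18]
after L4 α=2/3: [532/3, 39, 106]
= [177, 39, 106]

(1,0) stack=L1,L3,L4; from [0,0,0]:
L1 α=3/7: [87, 318/7, 63]
L3 α=1/3: [337/3, 604/7, 72]
L4 α=2/3: [1507/9, 3670/21, 152/3]
→ [167, 175, 51]

query (1,1) [L1,L3,L4,L5,L6,L7] — begin 0,0,0
L1 α=2/3: [350/3, 2/3, 116/3]
L3 α=1: [214, 73, 18]
L4 α=2/3: [532/3, 39, 106]
L5 α=1/7: [1172/7, 236/7, 643/7]
L6 α=3/4: [4679/28, 185/7, 643/28]
L7 α=7/8: [10755/224, 6555/56, 17499/224]
= [48, 117, 78]

(1,1) stack=L1,L3,L4,L5,L6; from [0,0,0]:
after L1 α=2/3: [350/3, 2/3, 116/3]
after L3 α=1: [214, 73, 18]
after L4 α=2/3: [532/3, 39, 106]
after L5 α=1/7: [1172/7, 236/7, 643/7]
after L6 α=3/4: [4679/28, 185/7, 643/28]
= [167, 26, 23]


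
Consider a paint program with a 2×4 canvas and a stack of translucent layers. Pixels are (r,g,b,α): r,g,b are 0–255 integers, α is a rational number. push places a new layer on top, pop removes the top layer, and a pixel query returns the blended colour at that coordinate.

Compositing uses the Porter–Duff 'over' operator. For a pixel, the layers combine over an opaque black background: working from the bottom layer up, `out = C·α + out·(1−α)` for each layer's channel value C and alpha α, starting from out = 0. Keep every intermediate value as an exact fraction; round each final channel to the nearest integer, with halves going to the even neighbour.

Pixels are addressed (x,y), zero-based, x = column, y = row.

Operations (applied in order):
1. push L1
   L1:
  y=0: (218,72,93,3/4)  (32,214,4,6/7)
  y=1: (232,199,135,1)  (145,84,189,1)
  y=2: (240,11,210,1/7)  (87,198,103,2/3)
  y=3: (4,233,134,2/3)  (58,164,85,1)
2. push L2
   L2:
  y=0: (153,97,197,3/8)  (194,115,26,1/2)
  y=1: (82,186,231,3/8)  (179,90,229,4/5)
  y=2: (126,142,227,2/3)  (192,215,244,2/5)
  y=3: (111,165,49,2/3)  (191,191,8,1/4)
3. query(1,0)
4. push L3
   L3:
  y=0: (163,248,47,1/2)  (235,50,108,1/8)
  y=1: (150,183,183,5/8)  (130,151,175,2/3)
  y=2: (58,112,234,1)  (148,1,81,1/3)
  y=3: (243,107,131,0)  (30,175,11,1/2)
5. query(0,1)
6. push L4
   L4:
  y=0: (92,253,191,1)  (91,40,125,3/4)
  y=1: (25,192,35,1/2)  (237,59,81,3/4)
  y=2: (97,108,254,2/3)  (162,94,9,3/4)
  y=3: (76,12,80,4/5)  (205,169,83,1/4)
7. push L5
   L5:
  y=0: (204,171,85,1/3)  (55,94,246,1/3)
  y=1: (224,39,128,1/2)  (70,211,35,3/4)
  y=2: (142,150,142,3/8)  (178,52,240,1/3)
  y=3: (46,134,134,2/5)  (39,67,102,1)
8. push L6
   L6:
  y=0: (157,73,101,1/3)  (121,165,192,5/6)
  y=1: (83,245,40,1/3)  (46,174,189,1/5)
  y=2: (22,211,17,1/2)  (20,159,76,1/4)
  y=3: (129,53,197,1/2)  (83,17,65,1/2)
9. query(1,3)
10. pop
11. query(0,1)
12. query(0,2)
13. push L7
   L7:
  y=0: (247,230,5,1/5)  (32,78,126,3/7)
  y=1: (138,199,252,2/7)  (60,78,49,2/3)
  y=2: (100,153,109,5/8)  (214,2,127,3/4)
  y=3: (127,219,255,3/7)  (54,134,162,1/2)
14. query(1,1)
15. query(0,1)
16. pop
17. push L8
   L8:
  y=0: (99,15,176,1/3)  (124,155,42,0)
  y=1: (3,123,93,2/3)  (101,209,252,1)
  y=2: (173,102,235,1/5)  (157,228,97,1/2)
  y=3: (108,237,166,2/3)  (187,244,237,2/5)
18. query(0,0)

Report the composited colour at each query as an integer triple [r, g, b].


query (1,0) [L1,L2] — begin 0,0,0
after L1 α=6/7: [192/7, 1284/7, 24/7]
after L2 α=1/2: [775/7, 2089/14, 103/7]
= [111, 149, 15]

at x=0,y=1 over L1,L2,L3:
after L1 α=1: [232, 199, 135]
after L2 α=3/8: [703/4, 1553/8, 171]
after L3 α=5/8: [5109/32, 11979/64, 357/2]
rounded: [160, 187, 178]

at x=1,y=3 over L1,L2,L3,L4,L5,L6:
L1 α=1: [58, 164, 85]
L2 α=1/4: [365/4, 683/4, 263/4]
L3 α=1/2: [485/8, 1383/8, 307/8]
L4 α=1/4: [3095/32, 5501/32, 1585/32]
L5 α=1: [39, 67, 102]
L6 α=1/2: [61, 42, 167/2]
rounded: [61, 42, 84]

query (0,1) [L1,L2,L3,L4,L5] — begin 0,0,0
after L1 α=1: [232, 199, 135]
after L2 α=3/8: [703/4, 1553/8, 171]
after L3 α=5/8: [5109/32, 11979/64, 357/2]
after L4 α=1/2: [5909/64, 24267/128, 427/4]
after L5 α=1/2: [20245/128, 29259/256, 939/8]
rounded: [158, 114, 117]

(0,2) stack=L1,L2,L3,L4,L5; from [0,0,0]:
L1 α=1/7: [240/7, 11/7, 30]
L2 α=2/3: [668/7, 1999/21, 484/3]
L3 α=1: [58, 112, 234]
L4 α=2/3: [84, 328/3, 742/3]
L5 α=3/8: [423/4, 1495/12, 1247/6]
= [106, 125, 208]

query (1,1) [L1,L2,L3,L4,L5,L7] — begin 0,0,0
L1 α=1: [145, 84, 189]
L2 α=4/5: [861/5, 444/5, 221]
L3 α=2/3: [2161/15, 1954/15, 571/3]
L4 α=3/4: [6413/30, 4609/60, 325/3]
L5 α=3/4: [12713/120, 42589/240, 160/3]
L7 α=2/3: [27113/360, 80029/720, 454/9]
= [75, 111, 50]

at x=0,y=1 over L1,L2,L3,L4,L5,L7:
L1 α=1: [232, 199, 135]
L2 α=3/8: [703/4, 1553/8, 171]
L3 α=5/8: [5109/32, 11979/64, 357/2]
L4 α=1/2: [5909/64, 24267/128, 427/4]
L5 α=1/2: [20245/128, 29259/256, 939/8]
L7 α=2/7: [136553/896, 248183/1792, 8727/56]
→ [152, 138, 156]

query (0,0) [L1,L2,L3,L4,L5,L8] — begin 0,0,0
L1 α=3/4: [327/2, 54, 279/4]
L2 α=3/8: [2553/16, 561/8, 3759/32]
L3 α=1/2: [5161/32, 2545/16, 5263/64]
L4 α=1: [92, 253, 191]
L5 α=1/3: [388/3, 677/3, 467/3]
L8 α=1/3: [1073/9, 1399/9, 1462/9]
= [119, 155, 162]


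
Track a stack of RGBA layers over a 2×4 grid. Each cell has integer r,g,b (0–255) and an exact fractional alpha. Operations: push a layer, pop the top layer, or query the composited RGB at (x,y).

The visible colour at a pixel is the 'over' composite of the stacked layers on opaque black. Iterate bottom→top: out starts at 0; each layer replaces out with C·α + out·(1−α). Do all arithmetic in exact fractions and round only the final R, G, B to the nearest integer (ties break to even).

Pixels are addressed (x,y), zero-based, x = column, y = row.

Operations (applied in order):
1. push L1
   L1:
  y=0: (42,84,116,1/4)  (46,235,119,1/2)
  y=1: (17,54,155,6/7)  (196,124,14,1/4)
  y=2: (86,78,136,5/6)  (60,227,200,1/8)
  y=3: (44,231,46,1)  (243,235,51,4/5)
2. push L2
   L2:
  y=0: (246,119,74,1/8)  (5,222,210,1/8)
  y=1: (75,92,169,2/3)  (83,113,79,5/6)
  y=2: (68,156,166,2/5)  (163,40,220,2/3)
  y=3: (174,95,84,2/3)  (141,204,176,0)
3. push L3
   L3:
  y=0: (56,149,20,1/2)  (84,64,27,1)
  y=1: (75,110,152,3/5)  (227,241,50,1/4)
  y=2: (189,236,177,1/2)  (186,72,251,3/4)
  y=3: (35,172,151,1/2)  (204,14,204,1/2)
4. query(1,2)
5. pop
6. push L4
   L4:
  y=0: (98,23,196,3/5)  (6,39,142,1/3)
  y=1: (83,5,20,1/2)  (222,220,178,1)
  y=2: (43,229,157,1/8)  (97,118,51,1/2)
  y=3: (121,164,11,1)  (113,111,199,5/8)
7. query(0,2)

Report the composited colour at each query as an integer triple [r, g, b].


(1,2) stack=L1,L2,L3; from [0,0,0]:
+L1 (α=1/8) → [15/2, 227/8, 25]
+L2 (α=2/3) → [667/6, 289/8, 155]
+L3 (α=3/4) → [4015/24, 2017/32, 227]
= [167, 63, 227]

at x=0,y=2 over L1,L2,L4:
L1 α=5/6: [215/3, 65, 340/3]
L2 α=2/5: [351/5, 507/5, 672/5]
L4 α=1/8: [334/5, 2347/20, 5489/40]
rounded: [67, 117, 137]


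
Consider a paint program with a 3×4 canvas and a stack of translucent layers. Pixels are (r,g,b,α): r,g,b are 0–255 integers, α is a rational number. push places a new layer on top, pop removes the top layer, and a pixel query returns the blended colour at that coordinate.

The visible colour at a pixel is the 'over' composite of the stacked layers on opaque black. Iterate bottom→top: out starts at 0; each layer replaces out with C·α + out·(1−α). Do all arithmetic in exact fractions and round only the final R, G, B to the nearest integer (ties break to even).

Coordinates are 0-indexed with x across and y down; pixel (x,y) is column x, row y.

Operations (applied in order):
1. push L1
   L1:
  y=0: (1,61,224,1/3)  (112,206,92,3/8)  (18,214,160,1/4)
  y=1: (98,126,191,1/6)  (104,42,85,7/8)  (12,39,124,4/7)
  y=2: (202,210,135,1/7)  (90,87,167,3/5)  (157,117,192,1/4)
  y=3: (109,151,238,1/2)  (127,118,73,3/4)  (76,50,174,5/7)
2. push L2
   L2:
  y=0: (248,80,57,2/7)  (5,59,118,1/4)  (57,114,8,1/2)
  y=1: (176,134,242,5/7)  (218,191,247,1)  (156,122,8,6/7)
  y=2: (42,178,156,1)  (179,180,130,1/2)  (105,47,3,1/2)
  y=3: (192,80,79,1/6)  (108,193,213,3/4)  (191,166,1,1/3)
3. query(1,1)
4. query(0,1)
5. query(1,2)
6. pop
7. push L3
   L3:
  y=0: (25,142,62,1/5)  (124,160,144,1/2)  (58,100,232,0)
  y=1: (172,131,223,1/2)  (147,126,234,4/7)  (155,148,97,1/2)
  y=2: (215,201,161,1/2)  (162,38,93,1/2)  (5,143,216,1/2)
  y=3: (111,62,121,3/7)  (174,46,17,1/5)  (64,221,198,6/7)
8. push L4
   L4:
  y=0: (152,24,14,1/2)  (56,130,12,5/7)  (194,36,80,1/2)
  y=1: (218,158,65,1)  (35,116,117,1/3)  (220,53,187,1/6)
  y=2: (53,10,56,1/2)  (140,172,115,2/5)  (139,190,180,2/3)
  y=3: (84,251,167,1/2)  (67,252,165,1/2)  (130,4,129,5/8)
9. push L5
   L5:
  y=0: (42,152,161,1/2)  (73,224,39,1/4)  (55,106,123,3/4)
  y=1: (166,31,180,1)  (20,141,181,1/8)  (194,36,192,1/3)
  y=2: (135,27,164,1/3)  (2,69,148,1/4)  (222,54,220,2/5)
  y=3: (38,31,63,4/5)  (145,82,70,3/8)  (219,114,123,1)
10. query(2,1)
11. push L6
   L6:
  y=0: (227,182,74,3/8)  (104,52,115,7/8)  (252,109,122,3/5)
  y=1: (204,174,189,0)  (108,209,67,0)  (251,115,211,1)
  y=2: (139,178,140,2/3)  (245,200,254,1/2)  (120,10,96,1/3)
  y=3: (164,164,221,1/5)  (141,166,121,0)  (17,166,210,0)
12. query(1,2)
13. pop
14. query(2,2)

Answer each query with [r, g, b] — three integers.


query (1,1) [L1,L2] — begin 0,0,0
+L1 (α=7/8) → [91, 147/4, 595/8]
+L2 (α=1) → [218, 191, 247]
→ [218, 191, 247]

(0,1) stack=L1,L2; from [0,0,0]:
L1 α=1/6: [49/3, 21, 191/6]
L2 α=5/7: [2738/21, 712/7, 3821/21]
→ [130, 102, 182]

(1,2) stack=L1,L2; from [0,0,0]:
L1 α=3/5: [54, 261/5, 501/5]
L2 α=1/2: [233/2, 1161/10, 1151/10]
→ [116, 116, 115]

at x=2,y=1 over L1,L3,L4,L5:
+L1 (α=4/7) → [48/7, 156/7, 496/7]
+L3 (α=1/2) → [1133/14, 596/7, 1175/14]
+L4 (α=1/6) → [2915/28, 1117/14, 2831/28]
+L5 (α=1/3) → [1877/14, 1369/21, 5519/42]
rounded: [134, 65, 131]

query (1,2) [L1,L3,L4,L5,L6] — begin 0,0,0
L1 α=3/5: [54, 261/5, 501/5]
L3 α=1/2: [108, 451/10, 483/5]
L4 α=2/5: [604/5, 4793/50, 2599/25]
L5 α=1/4: [911/10, 17829/200, 11497/100]
L6 α=1/2: [3361/20, 57829/400, 36897/200]
rounded: [168, 145, 184]

(2,2) stack=L1,L3,L4,L5; from [0,0,0]:
after L1 α=1/4: [157/4, 117/4, 48]
after L3 α=1/2: [177/8, 689/8, 132]
after L4 α=2/3: [2401/24, 1243/8, 164]
after L5 α=2/5: [5953/40, 4593/40, 932/5]
→ [149, 115, 186]


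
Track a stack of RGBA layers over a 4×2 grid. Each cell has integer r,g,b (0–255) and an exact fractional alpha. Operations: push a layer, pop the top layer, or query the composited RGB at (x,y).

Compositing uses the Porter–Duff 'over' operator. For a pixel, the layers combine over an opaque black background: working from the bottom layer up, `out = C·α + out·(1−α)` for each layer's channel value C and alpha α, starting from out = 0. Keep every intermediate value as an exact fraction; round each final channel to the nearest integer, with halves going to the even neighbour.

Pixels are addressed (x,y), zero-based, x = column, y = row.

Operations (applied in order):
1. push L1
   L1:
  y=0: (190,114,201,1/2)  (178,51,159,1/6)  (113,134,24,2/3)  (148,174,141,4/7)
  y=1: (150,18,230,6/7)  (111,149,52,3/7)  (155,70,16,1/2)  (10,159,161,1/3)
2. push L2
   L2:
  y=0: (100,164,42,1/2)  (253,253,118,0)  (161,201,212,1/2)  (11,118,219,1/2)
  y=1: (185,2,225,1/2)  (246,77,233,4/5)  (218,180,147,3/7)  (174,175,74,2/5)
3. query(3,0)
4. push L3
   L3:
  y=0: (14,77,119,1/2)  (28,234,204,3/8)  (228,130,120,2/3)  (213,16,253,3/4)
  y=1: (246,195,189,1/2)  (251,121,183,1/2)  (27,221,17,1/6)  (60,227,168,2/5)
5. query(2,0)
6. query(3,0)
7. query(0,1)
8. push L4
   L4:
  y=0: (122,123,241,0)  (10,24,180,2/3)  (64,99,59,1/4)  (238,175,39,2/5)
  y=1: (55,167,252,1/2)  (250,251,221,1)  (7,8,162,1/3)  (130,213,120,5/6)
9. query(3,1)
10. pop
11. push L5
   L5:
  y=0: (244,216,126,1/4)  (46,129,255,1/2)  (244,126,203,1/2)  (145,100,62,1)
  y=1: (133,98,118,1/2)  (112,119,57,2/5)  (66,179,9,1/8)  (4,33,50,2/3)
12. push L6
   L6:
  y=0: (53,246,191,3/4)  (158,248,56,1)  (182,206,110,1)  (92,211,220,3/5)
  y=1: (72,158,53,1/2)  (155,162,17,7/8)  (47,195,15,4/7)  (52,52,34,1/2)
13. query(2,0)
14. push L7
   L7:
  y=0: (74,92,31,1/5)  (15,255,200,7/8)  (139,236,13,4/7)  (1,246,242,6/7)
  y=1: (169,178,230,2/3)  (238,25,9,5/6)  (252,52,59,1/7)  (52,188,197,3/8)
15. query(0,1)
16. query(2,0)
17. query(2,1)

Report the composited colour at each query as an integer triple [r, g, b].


(3,0) stack=L1,L2; from [0,0,0]:
+L1 (α=4/7) → [592/7, 696/7, 564/7]
+L2 (α=1/2) → [669/14, 761/7, 2097/14]
rounded: [48, 109, 150]

at x=2,y=0 over L1,L2,L3:
L1 α=2/3: [226/3, 268/3, 16]
L2 α=1/2: [709/6, 871/6, 114]
L3 α=2/3: [3445/18, 2431/18, 118]
= [191, 135, 118]

(3,0) stack=L1,L2,L3; from [0,0,0]:
after L1 α=4/7: [592/7, 696/7, 564/7]
after L2 α=1/2: [669/14, 761/7, 2097/14]
after L3 α=3/4: [9615/56, 1097/28, 12723/56]
= [172, 39, 227]

(0,1) stack=L1,L2,L3; from [0,0,0]:
+L1 (α=6/7) → [900/7, 108/7, 1380/7]
+L2 (α=1/2) → [2195/14, 61/7, 2955/14]
+L3 (α=1/2) → [5639/28, 713/7, 5601/28]
= [201, 102, 200]

(3,1) stack=L1,L2,L3,L4; from [0,0,0]:
L1 α=1/3: [10/3, 53, 161/3]
L2 α=2/5: [358/5, 509/5, 309/5]
L3 α=2/5: [1674/25, 3797/25, 2607/25]
L4 α=5/6: [8962/75, 15211/75, 5869/50]
→ [119, 203, 117]

query (2,0) [L1,L2,L3,L5,L6] — begin 0,0,0
L1 α=2/3: [226/3, 268/3, 16]
L2 α=1/2: [709/6, 871/6, 114]
L3 α=2/3: [3445/18, 2431/18, 118]
L5 α=1/2: [7837/36, 4699/36, 321/2]
L6 α=1: [182, 206, 110]
→ [182, 206, 110]

at x=0,y=1 over L1,L2,L3,L5,L6,L7:
L1 α=6/7: [900/7, 108/7, 1380/7]
L2 α=1/2: [2195/14, 61/7, 2955/14]
L3 α=1/2: [5639/28, 713/7, 5601/28]
L5 α=1/2: [9363/56, 1399/14, 8905/56]
L6 α=1/2: [13395/112, 3611/28, 11873/112]
L7 α=2/3: [51251/336, 13579/84, 21131/112]
= [153, 162, 189]

query (2,0) [L1,L2,L3,L5,L6,L7] — begin 0,0,0
L1 α=2/3: [226/3, 268/3, 16]
L2 α=1/2: [709/6, 871/6, 114]
L3 α=2/3: [3445/18, 2431/18, 118]
L5 α=1/2: [7837/36, 4699/36, 321/2]
L6 α=1: [182, 206, 110]
L7 α=4/7: [1102/7, 1562/7, 382/7]
→ [157, 223, 55]

at x=2,y=1 over L1,L2,L3,L5,L6,L7:
L1 α=1/2: [155/2, 35, 8]
L2 α=3/7: [964/7, 680/7, 473/7]
L3 α=1/6: [5009/42, 1649/14, 414/7]
L5 α=1/8: [5405/48, 2007/16, 423/8]
L6 α=4/7: [8413/112, 2643/16, 1749/56]
L7 α=1/7: [39351/392, 8345/56, 6899/196]
rounded: [100, 149, 35]
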